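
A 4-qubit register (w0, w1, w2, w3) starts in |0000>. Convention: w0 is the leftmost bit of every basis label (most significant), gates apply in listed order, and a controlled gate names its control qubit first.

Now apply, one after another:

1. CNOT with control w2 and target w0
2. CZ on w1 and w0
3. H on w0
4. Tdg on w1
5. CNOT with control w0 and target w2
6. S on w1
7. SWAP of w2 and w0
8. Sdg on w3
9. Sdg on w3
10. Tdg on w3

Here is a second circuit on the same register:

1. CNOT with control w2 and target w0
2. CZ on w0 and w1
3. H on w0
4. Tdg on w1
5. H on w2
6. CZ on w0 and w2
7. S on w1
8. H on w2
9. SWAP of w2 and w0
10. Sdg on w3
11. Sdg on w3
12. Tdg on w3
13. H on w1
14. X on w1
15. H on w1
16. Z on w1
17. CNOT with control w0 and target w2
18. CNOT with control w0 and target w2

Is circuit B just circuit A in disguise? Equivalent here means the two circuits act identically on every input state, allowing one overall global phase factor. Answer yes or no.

Yes — the two circuits implement the same unitary up to a global phase.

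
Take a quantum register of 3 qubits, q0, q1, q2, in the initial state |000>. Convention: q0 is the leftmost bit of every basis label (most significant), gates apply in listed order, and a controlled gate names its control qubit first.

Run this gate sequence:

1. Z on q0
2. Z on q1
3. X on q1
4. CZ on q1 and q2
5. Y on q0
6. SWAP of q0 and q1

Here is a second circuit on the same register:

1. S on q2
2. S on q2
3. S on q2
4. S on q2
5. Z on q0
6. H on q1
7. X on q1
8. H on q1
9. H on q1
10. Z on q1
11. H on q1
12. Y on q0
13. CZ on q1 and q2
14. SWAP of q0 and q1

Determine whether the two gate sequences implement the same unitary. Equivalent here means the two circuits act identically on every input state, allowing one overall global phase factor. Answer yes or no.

Yes: on every input state the two circuits agree up to one overall phase factor.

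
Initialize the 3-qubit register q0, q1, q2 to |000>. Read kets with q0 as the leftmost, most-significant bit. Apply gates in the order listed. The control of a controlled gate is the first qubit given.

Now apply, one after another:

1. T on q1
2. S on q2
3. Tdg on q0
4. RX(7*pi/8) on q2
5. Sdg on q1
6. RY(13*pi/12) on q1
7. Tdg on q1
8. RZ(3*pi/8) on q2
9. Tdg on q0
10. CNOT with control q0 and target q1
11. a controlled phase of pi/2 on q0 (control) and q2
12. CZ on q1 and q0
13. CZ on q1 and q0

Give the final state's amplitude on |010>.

The final state's coefficient on |010> equals sqrt(3)*sqrt(sqrt(2)/4 + 1/2)*exp(-7*I*pi/16)*cos(7*pi/16)/2 + sqrt(1/2 - sqrt(2)/4)*exp(-7*I*pi/16)*cos(7*pi/16)/2.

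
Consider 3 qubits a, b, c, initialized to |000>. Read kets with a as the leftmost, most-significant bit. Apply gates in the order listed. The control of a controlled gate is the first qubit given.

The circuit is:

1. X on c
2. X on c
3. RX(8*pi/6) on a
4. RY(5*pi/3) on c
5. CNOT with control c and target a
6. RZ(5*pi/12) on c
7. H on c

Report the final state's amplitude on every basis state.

The final amplitudes are sqrt(6)*(-1 + exp(11*I*pi/12))*exp(19*I*pi/24)/8 on |000>, sqrt(6)*(1 - exp(I*pi/12))*exp(17*I*pi/24)/8 on |001>, 0 on |010>, 0 on |011>, sqrt(2)*(-3*I + exp(5*I*pi/12))*exp(19*I*pi/24)/8 on |100>, sqrt(2)*(1 + 3*exp(I*pi/12))*exp(5*I*pi/24)/8 on |101>, 0 on |110>, 0 on |111>. Key observation: gates 1-2 undo each other exactly, leaving only the rest of the circuit to track.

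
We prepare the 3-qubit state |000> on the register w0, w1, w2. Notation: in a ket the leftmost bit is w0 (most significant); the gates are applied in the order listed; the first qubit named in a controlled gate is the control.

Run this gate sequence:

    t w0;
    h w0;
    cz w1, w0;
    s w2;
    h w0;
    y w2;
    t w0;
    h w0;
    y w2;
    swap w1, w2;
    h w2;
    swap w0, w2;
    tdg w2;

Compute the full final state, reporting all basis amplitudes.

The resulting statevector has amplitude 1/2 on |000>, -exp(3*I*pi/4)/2 on |001>, 0 on |010>, 0 on |011>, 1/2 on |100>, -exp(3*I*pi/4)/2 on |101>, 0 on |110>, 0 on |111>.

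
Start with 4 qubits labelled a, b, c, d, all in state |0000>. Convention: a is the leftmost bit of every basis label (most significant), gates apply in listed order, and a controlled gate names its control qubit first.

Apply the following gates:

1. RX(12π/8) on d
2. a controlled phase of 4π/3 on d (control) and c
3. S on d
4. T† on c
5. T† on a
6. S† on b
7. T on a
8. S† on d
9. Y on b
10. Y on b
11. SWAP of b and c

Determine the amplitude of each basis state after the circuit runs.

The final amplitudes are -sqrt(2)/2 on |0000>, -sqrt(2)*I/2 on |0001>, and 0 on every other basis state.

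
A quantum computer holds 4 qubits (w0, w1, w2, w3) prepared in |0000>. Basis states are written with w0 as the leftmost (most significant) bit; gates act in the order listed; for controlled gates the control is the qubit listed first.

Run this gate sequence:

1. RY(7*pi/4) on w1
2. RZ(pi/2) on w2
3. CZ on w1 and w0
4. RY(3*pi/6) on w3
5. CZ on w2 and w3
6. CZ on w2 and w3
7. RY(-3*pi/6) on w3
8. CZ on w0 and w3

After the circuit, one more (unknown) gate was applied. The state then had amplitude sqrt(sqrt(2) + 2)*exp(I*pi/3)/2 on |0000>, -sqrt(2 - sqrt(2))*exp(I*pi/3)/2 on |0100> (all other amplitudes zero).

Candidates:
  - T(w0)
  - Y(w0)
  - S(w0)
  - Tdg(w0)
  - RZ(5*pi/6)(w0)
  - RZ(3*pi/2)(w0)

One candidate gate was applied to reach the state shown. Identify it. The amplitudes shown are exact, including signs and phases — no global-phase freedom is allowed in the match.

The applied gate was RZ(5*pi/6)(w0). Key observation: gates 4-7 undo each other exactly, leaving only the rest of the circuit to track.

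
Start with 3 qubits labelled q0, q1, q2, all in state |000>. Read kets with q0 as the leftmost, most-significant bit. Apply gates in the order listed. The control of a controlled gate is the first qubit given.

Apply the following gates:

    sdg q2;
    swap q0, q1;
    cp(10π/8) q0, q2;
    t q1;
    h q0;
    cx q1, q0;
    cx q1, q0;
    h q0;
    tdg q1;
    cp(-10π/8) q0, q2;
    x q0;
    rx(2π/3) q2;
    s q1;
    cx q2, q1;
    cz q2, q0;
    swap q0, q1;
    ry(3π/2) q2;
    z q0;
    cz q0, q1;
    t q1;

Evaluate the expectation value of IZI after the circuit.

The observable IZI averages to -1. Key observation: steps 3-10 multiply out to the identity, so the circuit reduces to the remaining gates.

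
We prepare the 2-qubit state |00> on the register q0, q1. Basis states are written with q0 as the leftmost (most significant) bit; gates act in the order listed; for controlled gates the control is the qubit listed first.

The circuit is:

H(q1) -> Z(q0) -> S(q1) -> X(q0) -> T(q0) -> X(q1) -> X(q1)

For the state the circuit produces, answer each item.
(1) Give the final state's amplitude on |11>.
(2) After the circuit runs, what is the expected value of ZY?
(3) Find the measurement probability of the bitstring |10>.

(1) The final state's coefficient on |11> equals sqrt(2)*exp(3*I*pi/4)/2. Key observation: gates 6-7 undo each other exactly, leaving only the rest of the circuit to track.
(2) The expectation value of ZY is -1.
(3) A full measurement returns |10> with probability 1/2.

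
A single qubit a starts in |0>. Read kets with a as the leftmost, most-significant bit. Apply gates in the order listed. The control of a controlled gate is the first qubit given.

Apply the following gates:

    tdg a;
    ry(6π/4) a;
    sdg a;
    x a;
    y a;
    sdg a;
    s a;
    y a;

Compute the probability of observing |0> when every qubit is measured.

The probability of measuring |0> is 1/2. Key observation: gates 5-8 undo each other exactly, leaving only the rest of the circuit to track.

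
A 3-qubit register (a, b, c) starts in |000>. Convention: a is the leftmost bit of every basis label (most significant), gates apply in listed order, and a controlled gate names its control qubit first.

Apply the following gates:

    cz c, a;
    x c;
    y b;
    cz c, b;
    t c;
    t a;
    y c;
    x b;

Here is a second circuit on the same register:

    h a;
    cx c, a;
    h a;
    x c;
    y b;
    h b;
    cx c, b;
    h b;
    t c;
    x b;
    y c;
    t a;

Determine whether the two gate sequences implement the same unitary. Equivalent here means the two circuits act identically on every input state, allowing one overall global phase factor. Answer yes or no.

Yes: on every input state the two circuits agree up to one overall phase factor.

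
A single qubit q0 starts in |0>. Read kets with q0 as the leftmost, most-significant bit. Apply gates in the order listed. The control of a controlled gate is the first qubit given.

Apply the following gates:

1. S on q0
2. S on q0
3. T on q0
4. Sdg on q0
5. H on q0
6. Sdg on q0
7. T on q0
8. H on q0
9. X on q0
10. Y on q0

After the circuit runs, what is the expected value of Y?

In the final state, Y has expectation -sqrt(2)/2.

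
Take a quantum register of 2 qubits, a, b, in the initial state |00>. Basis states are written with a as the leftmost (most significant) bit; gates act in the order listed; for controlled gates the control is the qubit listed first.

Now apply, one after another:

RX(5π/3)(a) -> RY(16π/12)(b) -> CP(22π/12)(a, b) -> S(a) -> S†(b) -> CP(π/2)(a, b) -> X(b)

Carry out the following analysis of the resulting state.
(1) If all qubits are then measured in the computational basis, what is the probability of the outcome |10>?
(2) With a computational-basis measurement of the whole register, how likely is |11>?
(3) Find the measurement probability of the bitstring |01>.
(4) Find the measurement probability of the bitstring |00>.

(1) The probability of measuring |10> is 3/16.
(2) A full measurement returns |11> with probability 1/16.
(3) Outcome |01> occurs with probability 3/16.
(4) The probability of measuring |00> is 9/16.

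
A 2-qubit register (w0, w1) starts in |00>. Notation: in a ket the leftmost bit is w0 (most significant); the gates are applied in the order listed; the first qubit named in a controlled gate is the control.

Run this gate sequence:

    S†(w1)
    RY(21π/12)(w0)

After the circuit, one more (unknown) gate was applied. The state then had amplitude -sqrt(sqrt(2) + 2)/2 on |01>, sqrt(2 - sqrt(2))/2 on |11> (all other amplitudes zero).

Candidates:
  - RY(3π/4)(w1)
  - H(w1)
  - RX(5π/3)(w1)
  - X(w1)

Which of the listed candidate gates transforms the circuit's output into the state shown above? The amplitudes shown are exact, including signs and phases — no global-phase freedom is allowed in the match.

It was X(w1) that produced the state shown.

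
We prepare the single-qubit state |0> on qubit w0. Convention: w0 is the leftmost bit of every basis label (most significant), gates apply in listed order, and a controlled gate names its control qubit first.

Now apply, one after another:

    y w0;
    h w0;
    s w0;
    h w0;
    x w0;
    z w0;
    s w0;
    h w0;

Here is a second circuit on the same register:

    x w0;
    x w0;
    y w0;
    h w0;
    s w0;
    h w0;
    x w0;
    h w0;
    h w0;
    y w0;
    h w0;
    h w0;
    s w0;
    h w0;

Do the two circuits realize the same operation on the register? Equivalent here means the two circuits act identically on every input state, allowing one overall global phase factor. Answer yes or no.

No, they are not equivalent — no single phase factor reconciles the two unitaries.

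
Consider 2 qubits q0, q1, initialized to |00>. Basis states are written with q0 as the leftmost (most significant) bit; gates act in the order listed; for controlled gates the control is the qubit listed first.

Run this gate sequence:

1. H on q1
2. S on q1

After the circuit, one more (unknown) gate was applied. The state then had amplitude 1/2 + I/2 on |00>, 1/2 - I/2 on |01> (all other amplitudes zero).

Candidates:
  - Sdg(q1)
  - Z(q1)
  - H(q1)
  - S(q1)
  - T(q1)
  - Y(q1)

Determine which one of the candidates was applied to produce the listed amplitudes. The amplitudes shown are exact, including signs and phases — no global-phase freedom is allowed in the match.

The applied gate was H(q1).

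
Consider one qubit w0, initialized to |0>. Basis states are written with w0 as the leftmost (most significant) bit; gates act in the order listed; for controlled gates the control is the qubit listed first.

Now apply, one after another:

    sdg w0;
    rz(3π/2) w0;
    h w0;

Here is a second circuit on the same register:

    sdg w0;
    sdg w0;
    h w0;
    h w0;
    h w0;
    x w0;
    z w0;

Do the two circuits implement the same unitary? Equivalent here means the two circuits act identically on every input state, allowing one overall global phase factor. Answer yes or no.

No: there is an input state on which the two circuits produce genuinely different outputs (not merely differing by a phase).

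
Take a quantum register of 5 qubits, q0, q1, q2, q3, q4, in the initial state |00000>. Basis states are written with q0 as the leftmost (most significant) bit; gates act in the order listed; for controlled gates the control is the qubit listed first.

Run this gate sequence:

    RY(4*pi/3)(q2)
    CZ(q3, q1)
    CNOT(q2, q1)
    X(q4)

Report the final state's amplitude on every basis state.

The final amplitudes are -1/2 on |00001>, sqrt(3)/2 on |01101>, and 0 on every other basis state.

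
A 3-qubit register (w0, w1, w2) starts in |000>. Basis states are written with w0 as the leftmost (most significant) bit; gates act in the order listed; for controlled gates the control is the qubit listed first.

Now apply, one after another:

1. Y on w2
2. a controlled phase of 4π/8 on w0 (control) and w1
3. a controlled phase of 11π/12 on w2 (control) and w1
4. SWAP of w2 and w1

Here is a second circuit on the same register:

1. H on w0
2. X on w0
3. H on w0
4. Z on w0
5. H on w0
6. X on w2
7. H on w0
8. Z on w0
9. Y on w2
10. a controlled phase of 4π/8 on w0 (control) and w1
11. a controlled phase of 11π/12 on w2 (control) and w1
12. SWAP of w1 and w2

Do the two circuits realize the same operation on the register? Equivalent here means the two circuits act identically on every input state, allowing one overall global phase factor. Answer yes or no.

No: there is an input state on which the two circuits produce genuinely different outputs (not merely differing by a phase).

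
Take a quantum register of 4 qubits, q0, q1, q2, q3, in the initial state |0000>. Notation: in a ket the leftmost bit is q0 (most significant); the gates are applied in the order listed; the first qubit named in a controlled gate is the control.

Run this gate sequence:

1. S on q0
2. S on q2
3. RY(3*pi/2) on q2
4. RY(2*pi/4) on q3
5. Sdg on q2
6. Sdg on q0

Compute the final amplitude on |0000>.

The amplitude on |0000> is -1/2.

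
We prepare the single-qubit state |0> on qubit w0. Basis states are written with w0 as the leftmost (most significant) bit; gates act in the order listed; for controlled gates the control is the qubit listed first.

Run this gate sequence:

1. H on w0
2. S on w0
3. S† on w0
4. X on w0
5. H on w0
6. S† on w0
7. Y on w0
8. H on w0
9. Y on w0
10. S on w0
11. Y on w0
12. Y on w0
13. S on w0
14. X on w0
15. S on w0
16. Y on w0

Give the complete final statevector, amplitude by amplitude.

The resulting statevector has amplitude -sqrt(2)/2 on |0>, sqrt(2)*I/2 on |1>.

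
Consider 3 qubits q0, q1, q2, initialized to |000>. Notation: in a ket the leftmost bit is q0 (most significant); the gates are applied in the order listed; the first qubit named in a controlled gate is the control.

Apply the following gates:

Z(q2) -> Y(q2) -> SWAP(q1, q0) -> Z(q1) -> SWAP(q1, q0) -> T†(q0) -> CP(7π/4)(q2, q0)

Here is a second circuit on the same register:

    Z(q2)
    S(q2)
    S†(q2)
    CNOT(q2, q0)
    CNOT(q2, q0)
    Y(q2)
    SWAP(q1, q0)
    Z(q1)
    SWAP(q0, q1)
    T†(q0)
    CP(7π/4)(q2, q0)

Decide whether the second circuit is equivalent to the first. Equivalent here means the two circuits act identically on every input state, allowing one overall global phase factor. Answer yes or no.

Yes, they are equivalent — the unitaries differ by at most a global phase.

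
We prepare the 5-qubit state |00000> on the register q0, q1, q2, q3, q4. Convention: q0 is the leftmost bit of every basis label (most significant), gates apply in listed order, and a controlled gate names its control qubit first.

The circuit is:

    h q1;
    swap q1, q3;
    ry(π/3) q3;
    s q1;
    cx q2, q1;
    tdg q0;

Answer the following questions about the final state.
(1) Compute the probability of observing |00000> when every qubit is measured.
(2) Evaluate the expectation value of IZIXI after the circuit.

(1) The probability of measuring |00000> is 1/2 - sqrt(3)/4.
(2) In the final state, IZIXI has expectation 1/2.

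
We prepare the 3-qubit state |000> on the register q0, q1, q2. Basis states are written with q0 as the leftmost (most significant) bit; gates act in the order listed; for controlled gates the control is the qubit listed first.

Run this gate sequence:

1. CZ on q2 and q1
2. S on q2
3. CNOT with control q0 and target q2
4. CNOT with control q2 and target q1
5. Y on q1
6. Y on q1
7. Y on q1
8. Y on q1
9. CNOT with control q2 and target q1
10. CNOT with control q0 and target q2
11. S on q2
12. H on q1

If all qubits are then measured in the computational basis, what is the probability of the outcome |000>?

The probability of measuring |000> is 1/2.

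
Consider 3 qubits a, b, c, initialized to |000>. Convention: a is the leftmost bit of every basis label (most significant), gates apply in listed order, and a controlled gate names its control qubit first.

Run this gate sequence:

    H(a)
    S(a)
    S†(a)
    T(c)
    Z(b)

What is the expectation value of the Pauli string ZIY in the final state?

The observable ZIY averages to 0.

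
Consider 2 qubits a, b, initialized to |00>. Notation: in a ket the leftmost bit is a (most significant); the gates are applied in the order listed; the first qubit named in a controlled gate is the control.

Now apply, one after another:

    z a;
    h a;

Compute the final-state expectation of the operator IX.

In the final state, IX has expectation 0.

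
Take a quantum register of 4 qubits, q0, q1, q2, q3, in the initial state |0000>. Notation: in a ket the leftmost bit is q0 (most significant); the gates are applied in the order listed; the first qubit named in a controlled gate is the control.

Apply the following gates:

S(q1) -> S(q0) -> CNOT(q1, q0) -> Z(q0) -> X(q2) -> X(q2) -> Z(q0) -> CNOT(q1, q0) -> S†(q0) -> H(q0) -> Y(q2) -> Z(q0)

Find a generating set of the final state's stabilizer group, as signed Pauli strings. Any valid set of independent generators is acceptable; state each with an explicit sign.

The stabilizer group can be generated by -XIII, +IZII, -IIZI, +IIIZ, among other valid generating sets.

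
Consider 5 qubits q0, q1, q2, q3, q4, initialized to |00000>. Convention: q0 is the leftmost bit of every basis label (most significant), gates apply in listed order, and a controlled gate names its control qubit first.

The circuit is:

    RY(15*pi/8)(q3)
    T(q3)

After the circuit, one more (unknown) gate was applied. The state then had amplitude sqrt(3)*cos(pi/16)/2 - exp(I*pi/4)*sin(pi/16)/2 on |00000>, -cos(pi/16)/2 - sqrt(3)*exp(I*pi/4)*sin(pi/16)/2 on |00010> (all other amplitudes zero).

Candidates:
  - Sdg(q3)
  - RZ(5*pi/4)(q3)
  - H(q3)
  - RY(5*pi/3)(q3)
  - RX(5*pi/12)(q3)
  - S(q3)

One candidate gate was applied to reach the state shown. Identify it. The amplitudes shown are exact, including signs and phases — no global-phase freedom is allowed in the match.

The unique candidate consistent with the amplitudes is RY(5*pi/3)(q3).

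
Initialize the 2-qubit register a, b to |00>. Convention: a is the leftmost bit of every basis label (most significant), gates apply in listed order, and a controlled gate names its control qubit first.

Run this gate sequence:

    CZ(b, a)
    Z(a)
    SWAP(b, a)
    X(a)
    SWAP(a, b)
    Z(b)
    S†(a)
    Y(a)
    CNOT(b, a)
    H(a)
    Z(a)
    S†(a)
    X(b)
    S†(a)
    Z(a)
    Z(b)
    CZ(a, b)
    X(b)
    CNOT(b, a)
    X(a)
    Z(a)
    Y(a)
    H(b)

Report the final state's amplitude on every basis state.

After the circuit, the state carries amplitude -1/2 on |00>, 1/2 on |01>, 1/2 on |10>, -1/2 on |11>.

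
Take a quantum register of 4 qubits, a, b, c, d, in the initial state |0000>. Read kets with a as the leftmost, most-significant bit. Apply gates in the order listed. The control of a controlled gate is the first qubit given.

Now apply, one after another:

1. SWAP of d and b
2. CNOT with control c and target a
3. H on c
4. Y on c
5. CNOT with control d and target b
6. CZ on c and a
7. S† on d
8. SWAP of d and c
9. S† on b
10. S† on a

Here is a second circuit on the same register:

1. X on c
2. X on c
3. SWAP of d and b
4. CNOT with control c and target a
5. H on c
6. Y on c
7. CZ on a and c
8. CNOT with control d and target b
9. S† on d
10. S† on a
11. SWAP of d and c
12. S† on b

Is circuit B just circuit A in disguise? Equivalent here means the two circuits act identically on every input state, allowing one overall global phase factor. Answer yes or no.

Yes: on every input state the two circuits agree up to one overall phase factor.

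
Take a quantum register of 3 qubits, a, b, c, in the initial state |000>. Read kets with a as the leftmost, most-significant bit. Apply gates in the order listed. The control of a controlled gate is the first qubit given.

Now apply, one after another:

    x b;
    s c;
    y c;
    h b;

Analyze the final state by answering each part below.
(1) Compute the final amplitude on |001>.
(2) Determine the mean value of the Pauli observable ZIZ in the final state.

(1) The final state's coefficient on |001> equals sqrt(2)*I/2.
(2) In the final state, ZIZ has expectation -1.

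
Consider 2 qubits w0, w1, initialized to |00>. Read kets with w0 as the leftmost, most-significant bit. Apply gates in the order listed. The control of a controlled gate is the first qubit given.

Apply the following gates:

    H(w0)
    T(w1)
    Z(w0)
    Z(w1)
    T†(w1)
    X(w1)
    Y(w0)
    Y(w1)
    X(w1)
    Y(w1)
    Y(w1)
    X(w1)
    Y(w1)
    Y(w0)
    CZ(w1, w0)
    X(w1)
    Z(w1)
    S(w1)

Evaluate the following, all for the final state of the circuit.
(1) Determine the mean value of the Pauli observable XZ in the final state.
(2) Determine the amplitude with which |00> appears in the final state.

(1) The expectation value of XZ is 1. Key observation: gates 7-14 undo each other exactly, leaving only the rest of the circuit to track.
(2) |00> carries amplitude sqrt(2)/2 in the final state.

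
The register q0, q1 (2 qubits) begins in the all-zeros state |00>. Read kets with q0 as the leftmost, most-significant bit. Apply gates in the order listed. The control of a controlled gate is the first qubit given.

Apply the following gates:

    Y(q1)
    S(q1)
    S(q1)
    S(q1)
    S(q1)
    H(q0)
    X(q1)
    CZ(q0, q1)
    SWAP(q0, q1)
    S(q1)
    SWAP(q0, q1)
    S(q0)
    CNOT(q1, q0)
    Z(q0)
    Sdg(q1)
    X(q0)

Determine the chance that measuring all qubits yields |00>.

The probability of measuring |00> is 1/2. Key observation: the block from step 2 through step 5 cancels to the identity and can be dropped.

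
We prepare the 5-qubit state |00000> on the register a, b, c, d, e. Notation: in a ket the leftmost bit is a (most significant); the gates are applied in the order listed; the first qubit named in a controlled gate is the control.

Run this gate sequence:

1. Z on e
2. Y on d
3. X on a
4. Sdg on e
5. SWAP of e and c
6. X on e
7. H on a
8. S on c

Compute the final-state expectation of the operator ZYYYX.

The observable ZYYYX averages to 0.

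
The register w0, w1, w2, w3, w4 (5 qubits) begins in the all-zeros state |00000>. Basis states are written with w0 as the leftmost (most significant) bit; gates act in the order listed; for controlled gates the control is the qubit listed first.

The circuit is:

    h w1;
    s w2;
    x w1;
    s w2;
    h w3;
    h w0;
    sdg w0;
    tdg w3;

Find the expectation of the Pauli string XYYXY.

The observable XYYXY averages to 0.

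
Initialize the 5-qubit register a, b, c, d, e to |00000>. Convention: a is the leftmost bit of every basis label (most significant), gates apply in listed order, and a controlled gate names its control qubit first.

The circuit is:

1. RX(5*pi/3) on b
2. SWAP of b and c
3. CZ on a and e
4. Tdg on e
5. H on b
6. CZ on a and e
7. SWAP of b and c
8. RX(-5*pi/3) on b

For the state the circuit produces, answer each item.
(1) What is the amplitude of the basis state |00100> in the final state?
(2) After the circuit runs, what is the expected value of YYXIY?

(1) The final state's coefficient on |00100> equals sqrt(2)/2.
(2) In the final state, YYXIY has expectation 0.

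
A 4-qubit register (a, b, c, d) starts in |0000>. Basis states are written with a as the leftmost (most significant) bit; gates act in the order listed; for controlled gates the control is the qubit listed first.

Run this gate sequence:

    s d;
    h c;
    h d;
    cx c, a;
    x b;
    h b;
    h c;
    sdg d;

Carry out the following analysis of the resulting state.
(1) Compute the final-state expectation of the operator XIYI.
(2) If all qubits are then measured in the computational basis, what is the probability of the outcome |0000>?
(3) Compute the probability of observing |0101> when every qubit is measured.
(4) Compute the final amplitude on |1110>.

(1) The expectation value of XIYI is 0.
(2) A full measurement returns |0000> with probability 1/16.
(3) A full measurement returns |0101> with probability 1/16.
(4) The amplitude on |1110> is 1/4.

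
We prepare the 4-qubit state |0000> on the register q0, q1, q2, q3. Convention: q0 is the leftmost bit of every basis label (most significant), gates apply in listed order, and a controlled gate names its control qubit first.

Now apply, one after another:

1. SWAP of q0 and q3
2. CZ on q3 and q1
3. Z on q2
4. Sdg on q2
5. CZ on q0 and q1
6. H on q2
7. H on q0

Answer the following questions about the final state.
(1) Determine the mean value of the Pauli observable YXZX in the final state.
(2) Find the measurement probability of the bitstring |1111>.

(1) The observable YXZX averages to 0.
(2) A full measurement returns |1111> with probability 0.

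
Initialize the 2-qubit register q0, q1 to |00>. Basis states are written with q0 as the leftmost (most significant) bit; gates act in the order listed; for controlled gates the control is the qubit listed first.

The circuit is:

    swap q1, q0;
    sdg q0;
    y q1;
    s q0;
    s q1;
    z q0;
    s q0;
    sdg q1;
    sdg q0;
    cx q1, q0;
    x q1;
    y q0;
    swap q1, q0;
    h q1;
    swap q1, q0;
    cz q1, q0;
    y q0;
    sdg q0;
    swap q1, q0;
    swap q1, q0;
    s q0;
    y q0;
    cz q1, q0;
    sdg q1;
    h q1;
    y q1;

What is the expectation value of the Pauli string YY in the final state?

The expectation value of YY is 0. Key observation: steps 16-23 multiply out to the identity, so the circuit reduces to the remaining gates.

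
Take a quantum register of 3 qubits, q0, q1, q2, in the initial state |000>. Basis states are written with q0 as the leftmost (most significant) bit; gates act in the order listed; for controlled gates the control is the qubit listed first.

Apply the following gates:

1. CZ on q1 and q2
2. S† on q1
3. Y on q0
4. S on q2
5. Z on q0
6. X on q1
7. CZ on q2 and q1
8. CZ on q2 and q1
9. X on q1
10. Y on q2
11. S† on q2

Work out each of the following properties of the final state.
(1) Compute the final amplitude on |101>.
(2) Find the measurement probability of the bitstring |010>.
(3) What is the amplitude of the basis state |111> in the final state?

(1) The amplitude on |101> is -I.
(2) The probability of measuring |010> is 0.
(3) |111> carries amplitude 0 in the final state.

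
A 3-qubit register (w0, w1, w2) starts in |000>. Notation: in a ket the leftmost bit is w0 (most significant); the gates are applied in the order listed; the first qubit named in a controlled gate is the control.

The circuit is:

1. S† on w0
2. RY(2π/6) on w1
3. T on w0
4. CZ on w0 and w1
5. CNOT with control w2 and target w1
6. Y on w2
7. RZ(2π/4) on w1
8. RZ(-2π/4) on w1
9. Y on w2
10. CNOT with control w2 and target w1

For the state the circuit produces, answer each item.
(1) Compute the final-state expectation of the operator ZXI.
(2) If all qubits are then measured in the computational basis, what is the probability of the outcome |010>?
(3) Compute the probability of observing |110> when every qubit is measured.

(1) The expectation value of ZXI is sqrt(3)/2. Key observation: gates 5-10 undo each other exactly, leaving only the rest of the circuit to track.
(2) A full measurement returns |010> with probability 1/4.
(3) A full measurement returns |110> with probability 0.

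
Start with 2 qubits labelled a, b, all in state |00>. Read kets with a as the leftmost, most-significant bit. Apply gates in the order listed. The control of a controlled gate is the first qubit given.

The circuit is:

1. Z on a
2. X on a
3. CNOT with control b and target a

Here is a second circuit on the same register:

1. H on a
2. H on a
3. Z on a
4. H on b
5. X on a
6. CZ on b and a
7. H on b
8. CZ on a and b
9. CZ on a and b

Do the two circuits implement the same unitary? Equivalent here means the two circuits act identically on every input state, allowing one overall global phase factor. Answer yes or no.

No, they are not equivalent — no single phase factor reconciles the two unitaries.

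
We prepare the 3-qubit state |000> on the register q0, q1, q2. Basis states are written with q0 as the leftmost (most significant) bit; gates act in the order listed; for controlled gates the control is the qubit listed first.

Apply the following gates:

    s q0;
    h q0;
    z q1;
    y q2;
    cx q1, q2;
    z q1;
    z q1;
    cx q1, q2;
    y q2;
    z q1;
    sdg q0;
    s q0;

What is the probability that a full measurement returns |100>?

Outcome |100> occurs with probability 1/2. Key observation: steps 3-10 multiply out to the identity, so the circuit reduces to the remaining gates.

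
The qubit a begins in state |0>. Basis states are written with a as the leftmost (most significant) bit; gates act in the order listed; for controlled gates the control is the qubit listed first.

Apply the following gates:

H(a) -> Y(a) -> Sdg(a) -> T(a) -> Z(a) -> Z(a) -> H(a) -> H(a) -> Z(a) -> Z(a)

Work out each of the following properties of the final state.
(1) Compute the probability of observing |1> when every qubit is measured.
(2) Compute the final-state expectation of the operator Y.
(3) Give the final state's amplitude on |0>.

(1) A full measurement returns |1> with probability 1/2. Key observation: steps 5-10 multiply out to the identity, so the circuit reduces to the remaining gates.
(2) The observable Y averages to sqrt(2)/2.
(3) The final state's coefficient on |0> equals -sqrt(2)*I/2.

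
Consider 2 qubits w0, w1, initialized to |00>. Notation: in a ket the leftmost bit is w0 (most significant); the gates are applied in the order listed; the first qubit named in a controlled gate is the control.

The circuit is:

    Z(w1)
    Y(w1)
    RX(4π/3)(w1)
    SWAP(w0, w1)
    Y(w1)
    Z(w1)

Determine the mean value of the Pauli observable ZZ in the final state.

In the final state, ZZ has expectation -1/2.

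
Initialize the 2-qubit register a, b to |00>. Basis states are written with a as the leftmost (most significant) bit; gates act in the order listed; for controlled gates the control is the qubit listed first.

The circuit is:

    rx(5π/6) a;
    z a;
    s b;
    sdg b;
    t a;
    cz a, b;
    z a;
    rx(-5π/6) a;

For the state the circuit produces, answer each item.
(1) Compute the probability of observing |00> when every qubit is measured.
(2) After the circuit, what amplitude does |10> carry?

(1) A full measurement returns |00> with probability sqrt(2)/16 + 7/8.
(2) The amplitude on |10> is -exp(3*I*pi/4)/4 + I/4.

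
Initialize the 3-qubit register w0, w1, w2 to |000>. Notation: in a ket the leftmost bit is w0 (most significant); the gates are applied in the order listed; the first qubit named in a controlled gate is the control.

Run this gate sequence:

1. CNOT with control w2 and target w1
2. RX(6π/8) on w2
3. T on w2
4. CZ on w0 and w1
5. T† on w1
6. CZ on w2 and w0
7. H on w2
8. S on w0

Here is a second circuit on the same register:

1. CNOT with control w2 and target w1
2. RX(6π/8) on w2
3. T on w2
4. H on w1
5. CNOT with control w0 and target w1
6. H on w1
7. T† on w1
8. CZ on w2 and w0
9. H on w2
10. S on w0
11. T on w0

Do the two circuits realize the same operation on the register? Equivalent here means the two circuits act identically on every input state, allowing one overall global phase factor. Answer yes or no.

No — the two circuits implement different unitaries, even allowing a global phase.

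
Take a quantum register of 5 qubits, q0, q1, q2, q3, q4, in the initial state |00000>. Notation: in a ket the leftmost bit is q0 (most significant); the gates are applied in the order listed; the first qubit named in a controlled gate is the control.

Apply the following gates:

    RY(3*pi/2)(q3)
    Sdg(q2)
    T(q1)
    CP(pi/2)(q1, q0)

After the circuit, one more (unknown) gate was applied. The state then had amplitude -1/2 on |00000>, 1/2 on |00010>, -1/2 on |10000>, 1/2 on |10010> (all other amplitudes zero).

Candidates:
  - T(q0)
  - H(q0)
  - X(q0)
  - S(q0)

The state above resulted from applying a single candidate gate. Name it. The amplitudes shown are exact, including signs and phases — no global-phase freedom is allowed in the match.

It was H(q0) that produced the state shown.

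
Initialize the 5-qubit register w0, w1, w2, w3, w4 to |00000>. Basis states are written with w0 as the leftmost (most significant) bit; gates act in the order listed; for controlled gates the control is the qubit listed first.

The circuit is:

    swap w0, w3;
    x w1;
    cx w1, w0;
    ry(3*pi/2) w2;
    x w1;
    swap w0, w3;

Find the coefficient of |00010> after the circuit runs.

|00010> carries amplitude -sqrt(2)/2 in the final state.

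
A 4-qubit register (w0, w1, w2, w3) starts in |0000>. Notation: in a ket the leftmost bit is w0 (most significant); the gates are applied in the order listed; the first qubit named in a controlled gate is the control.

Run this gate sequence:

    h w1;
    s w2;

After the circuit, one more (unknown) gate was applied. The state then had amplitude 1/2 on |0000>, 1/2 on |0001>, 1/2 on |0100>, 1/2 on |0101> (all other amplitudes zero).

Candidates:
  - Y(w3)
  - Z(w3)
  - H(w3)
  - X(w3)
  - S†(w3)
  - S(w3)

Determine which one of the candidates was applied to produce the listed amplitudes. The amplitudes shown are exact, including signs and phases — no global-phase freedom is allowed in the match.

It was H(w3) that produced the state shown.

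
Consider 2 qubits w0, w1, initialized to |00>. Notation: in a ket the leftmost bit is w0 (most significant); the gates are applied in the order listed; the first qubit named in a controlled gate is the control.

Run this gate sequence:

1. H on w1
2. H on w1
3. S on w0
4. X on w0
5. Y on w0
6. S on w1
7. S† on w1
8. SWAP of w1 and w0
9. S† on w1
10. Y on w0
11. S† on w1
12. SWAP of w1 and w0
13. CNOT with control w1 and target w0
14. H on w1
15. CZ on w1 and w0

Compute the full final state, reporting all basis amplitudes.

After the circuit, the state carries amplitude 0 on |00>, 0 on |01>, sqrt(2)/2 on |10>, sqrt(2)/2 on |11>.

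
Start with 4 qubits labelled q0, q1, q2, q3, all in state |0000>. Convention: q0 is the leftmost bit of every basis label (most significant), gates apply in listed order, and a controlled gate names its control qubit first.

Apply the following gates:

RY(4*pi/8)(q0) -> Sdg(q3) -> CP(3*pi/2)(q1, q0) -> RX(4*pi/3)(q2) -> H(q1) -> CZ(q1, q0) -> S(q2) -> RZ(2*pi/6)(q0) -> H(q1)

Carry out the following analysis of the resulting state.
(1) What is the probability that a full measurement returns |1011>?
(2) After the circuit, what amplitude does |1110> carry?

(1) A full measurement returns |1011> with probability 0.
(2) The final state's coefficient on |1110> equals sqrt(6)*exp(I*pi/6)/4.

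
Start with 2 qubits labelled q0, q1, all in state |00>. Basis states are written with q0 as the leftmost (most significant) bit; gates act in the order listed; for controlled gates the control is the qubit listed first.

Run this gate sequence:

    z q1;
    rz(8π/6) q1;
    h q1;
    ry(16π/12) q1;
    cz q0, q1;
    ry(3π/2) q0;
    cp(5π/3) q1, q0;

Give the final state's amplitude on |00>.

The final state's coefficient on |00> equals (-sqrt(3) - 1)*exp(I*pi/3)/4.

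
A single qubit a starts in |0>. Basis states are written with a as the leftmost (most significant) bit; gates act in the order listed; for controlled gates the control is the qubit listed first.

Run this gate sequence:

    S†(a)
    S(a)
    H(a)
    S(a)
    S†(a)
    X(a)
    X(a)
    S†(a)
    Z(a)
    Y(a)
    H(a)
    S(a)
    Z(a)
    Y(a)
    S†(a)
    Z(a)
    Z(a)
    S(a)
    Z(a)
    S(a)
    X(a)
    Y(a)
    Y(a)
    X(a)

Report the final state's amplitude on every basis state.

After the circuit, the state carries amplitude -1/2 + I/2 on |0>, 1/2 + I/2 on |1>.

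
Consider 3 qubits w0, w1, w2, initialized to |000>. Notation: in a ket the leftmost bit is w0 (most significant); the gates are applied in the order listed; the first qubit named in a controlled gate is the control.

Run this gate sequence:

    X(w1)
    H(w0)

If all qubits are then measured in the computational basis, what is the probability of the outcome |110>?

The probability of measuring |110> is 1/2.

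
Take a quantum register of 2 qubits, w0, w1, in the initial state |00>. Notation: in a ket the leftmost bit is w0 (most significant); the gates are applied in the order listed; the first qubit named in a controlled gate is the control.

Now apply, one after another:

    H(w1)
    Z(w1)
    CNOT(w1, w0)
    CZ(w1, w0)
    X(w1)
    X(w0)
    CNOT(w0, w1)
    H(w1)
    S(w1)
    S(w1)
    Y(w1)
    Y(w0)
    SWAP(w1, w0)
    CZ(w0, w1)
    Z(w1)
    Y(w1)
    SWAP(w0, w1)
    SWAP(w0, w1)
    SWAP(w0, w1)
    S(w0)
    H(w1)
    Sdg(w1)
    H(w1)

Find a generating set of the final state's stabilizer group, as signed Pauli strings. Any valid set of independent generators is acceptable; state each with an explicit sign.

The stabilizer group can be generated by +XZ, -ZX, among other valid generating sets.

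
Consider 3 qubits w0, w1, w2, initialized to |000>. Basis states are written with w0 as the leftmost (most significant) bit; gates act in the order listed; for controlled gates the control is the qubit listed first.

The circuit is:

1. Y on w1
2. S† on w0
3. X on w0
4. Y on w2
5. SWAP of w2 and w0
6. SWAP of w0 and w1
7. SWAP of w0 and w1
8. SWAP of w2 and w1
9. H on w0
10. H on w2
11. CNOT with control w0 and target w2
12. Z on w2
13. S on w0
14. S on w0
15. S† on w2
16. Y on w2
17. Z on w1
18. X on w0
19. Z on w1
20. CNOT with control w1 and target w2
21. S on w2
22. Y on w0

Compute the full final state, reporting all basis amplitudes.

The final amplitudes are 0 on |000>, 0 on |001>, -1/2 on |010>, 1/2 on |011>, 0 on |100>, 0 on |101>, -1/2 on |110>, 1/2 on |111>.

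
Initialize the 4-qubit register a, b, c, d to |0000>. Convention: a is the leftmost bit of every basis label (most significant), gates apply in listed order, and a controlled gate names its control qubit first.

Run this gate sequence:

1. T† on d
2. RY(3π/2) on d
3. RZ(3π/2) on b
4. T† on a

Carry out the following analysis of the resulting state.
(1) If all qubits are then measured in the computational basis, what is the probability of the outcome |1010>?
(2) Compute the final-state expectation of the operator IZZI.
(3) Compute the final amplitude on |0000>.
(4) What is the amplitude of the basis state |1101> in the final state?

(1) The probability of measuring |1010> is 0.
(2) The observable IZZI averages to 1.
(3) The final state's coefficient on |0000> equals sqrt(2)*exp(I*pi/4)/2.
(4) |1101> carries amplitude 0 in the final state.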